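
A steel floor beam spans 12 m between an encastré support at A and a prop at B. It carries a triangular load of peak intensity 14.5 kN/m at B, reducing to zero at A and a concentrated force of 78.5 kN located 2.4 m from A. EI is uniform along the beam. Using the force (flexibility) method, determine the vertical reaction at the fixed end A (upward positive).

Release the roller at B. Primary structure: cantilever fixed at A.
Downward deflection at the released point B due to the loads:
  triangular load, peak 14.5 at the free end: 11w₀L⁴/(120EI) = 27562/EI
  point load 78.5 at a = 2.4: Pa²(3L − a)/(6EI) = 2532/EI
  δ_0 = 30094/EI
Tip deflection under a unit load at B: L³/(3EI) = 576/EI.
Compatibility at B: δ_0 − R_B·δ_{BB} = 0, so R_B = 30094/576 = 52.25 kN.
Vertical equilibrium: R_A = ΣP − R_B = 165.5 − 52.25 = 113.3 kN.

R_A = 113.3 kN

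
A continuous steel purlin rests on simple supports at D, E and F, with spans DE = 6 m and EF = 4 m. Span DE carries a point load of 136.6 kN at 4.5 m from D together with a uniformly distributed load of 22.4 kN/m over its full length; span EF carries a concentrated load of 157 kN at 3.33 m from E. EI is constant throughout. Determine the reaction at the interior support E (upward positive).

Release continuity at E by inserting a hinge; the redundant is the internal moment M_E. The primary structure is two simply-supported spans DE and EF.
End slopes at the hinge E, treating each span as simply supported:
  span DE: point load 136.6 at a = 4.5: Pab(L + a)/(6LEI) = 268.9/EI
  span DE: UDL 22.4: wL³/(24EI) = 201.6/EI
  span EF: point load 157 at a = 3.33: Pab(L + b)/(6LEI) = 68.16/EI
  relative rotation θ_0 = (470.5 + 68.16)/EI = 538.7/EI
A unit hogging moment at E produces rotation L₁/(3EI) + L₂/(3EI) = 3.333/EI.
Compatibility: M_E·(L₁+L₂)/(3EI) = θ_0, giving M_E = 161.6 kN·m (hogging).
Span DE, ΣM about D with M_E applied at E: R_E^{DE}·6 = 1018 + 161.6, so R_E^{DE} = 196.6 kN and R_D = 271 − 196.6 = 74.42 kN.
Span EF, ΣM about F: R_E^{EF}·4 = 105.2 + 161.6, so R_E^{EF} = 66.7 kN and R_F = 157 − 66.7 = 90.3 kN.
R_E = 196.6 + 66.7 = 263.3 kN.

R_E = 263.3 kN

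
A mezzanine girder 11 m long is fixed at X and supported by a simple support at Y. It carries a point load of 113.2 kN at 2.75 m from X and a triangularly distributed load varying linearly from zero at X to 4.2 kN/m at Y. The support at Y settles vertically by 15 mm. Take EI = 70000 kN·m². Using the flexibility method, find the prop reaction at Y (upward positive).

R_Y = 20.07 kN

Release the roller at Y. Primary structure: cantilever fixed at X.
Downward deflection at the released point Y due to the loads:
  point load 113.2 at a = 2.75: Pa²(3L − a)/(6EI) = 4316/EI
  triangular load, peak 4.2 at the free end: 11w₀L⁴/(120EI) = 5637/EI
  δ_0 = 9953/EI
Tip deflection under a unit load at Y: L³/(3EI) = 443.7/EI.
With EI = 70000 kN·m²: δ_0 = 0.14218 m and δ_{YY} = 0.006338 m/kN.
Compatibility — the beam at Y must follow the support down by 0.015 m: δ_0 − R_Y·δ_{YY} = 0.015, so R_Y = (0.14218 − 0.015)/0.006338 = 20.07 kN.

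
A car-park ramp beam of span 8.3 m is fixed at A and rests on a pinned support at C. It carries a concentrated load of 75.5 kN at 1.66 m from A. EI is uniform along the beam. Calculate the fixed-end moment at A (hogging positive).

M_A = 90.24 kN·m

Remove the prop at C; the released (primary) structure is a cantilever built in at A.
Free-end deflection of the primary structure under the applied loading (downward +):
  point load 75.5 at a = 1.66: Pa²(3L − a)/(6EI) = 805.8/EI
Flexibility coefficient — unit upward force at C: δ_{CC} = L³/(3EI) = 190.6/EI.
The prop prevents deflection at C: R_C = δ_0/δ_{CC} = 805.8/190.6 = 4.228 kN.
Moment equilibrium about A: M_A = Σ(load moments about A) − R_C·L = 125.3 − 4.228×8.3 = 90.24 kN·m.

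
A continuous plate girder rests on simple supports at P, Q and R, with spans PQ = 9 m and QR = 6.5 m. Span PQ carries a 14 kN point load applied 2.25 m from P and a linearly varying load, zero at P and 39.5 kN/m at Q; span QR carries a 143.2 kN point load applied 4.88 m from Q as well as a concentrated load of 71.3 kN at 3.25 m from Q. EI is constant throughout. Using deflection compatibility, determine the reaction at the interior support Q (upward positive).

Take M_Q as the redundant. Released structure: two simple spans PQ and QR with a hinge at Q.
Rotations at Q on the released spans (each span's end-slope, ×1/EI):
  span PQ: point load 14 at a = 2.25: Pab(L + a)/(6LEI) = 44.3/EI
  span PQ: triangular load, peak 39.5: w₀L³/(45EI) = 639.9/EI
  span QR: point load 143.2 at a = 4.88: Pab(L + b)/(6LEI) = 235.7/EI
  span QR: point load 71.3 at a = 3.25: Pab(L + b)/(6LEI) = 188.3/EI
  relative rotation θ_0 = (684.2 + 424)/EI = 1108/EI
A unit hogging moment at Q produces rotation L₁/(3EI) + L₂/(3EI) = 5.167/EI.
Slope continuity at Q: θ_0 = M_Q·5.167/EI, so M_Q = 1108/5.167 = 214.5 kN·m (hogging).
Span PQ, ΣM about P with M_Q applied at Q: R_Q^{PQ}·9 = 1098 + 214.5, so R_Q^{PQ} = 145.8 kN and R_P = 191.8 − 145.8 = 45.92 kN.
Span QR, ΣM about R: R_Q^{QR}·6.5 = 463.7 + 214.5, so R_Q^{QR} = 104.3 kN and R_R = 214.5 − 104.3 = 110.2 kN.
R_Q = 145.8 + 104.3 = 250.2 kN.

R_Q = 250.2 kN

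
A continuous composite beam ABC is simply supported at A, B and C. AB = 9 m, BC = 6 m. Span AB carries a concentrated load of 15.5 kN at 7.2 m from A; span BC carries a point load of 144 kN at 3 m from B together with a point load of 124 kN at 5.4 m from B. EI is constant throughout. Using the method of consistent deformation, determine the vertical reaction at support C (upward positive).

Take M_B as the redundant. Released structure: two simple spans AB and BC with a hinge at B.
Rotations at B on the released spans (each span's end-slope, ×1/EI):
  span AB: point load 15.5 at a = 7.2: Pab(L + a)/(6LEI) = 60.26/EI
  span BC: point load 144 at a = 3: Pab(L + b)/(6LEI) = 324/EI
  span BC: point load 124 at a = 5.4: Pab(L + b)/(6LEI) = 73.66/EI
  relative rotation θ_0 = (60.26 + 397.7)/EI = 457.9/EI
A unit hogging moment at B produces rotation L₁/(3EI) + L₂/(3EI) = 5/EI.
Slope continuity at B: θ_0 = M_B·5/EI, so M_B = 457.9/5 = 91.58 kN·m (hogging).
Span BC, ΣM about C: R_B^{BC}·6 = 506.4 + 91.58, so R_B^{BC} = 99.66 kN and R_C = 268 − 99.66 = 168.3 kN.

R_C = 168.3 kN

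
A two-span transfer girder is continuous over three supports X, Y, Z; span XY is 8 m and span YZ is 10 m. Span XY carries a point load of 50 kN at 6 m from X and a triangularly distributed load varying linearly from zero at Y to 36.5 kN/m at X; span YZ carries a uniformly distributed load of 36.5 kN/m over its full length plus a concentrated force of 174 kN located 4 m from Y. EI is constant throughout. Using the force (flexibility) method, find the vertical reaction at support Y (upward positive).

Insert a hinge at Y; M_Y is the redundant, and each span becomes simply supported.
End slopes at the hinge Y, treating each span as simply supported:
  span XY: point load 50 at a = 6: Pab(L + a)/(6LEI) = 175/EI
  span XY: triangular load, peak 36.5: 7w₀L³/(360EI) = 363.4/EI
  span YZ: UDL 36.5: wL³/(24EI) = 1521/EI
  span YZ: point load 174 at a = 4: Pab(L + b)/(6LEI) = 1114/EI
  relative rotation θ_0 = (538.4 + 2634)/EI = 3173/EI
A unit hogging moment at Y produces rotation L₁/(3EI) + L₂/(3EI) = 6/EI.
Slope continuity at Y: θ_0 = M_Y·6/EI, so M_Y = 3173/6 = 528.8 kN·m (hogging).
Span XY, ΣM about X with M_Y applied at Y: R_Y^{XY}·8 = 689.3 + 528.8, so R_Y^{XY} = 152.3 kN and R_X = 196 − 152.3 = 43.73 kN.
Span YZ, ΣM about Z: R_Y^{YZ}·10 = 2869 + 528.8, so R_Y^{YZ} = 339.8 kN and R_Z = 539 − 339.8 = 199.2 kN.
R_Y = 152.3 + 339.8 = 492 kN.

R_Y = 492 kN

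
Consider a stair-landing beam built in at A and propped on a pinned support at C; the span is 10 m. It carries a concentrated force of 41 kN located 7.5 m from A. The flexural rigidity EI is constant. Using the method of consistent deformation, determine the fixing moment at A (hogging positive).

M_A = 48.05 kN·m

Take the reaction at C as the redundant and release it; the primary structure is a cantilever fixed at A.
Deflection at C on the released cantilever, summing each load's contribution:
  point load 41 at a = 7.5: Pa²(3L − a)/(6EI) = 8648/EI
Tip deflection under a unit load at C: L³/(3EI) = 333.3/EI.
Compatibility at C: δ_0 − R_C·δ_{CC} = 0, so R_C = 8648/333.3 = 25.95 kN.
Moment equilibrium about A: M_A = Σ(load moments about A) − R_C·L = 307.5 − 25.95×10 = 48.05 kN·m.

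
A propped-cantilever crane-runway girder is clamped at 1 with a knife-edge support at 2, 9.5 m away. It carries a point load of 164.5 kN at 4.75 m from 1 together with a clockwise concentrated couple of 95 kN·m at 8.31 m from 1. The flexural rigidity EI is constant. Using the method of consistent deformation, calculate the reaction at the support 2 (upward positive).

Take the reaction at 2 as the redundant and release it; the primary structure is a cantilever fixed at 1.
Deflection at 2 on the released cantilever, summing each load's contribution:
  point load 164.5 at a = 4.75: Pa²(3L − a)/(6EI) = 14691/EI
  clockwise couple 95 at a = 8.31: M₀a(2L − a)/(2EI) = 4220/EI
  δ_0 = 18911/EI
Flexibility coefficient — unit upward force at 2: δ_{22} = L³/(3EI) = 285.8/EI.
Compatibility at 2: δ_0 − R_2·δ_{22} = 0, so R_2 = 18911/285.8 = 66.17 kN.

R_2 = 66.17 kN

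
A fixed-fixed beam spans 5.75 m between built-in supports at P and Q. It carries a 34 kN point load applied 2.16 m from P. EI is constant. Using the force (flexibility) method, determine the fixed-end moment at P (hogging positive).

Take the two fixed-end moments M_P, M_Q as redundants; the released structure is the simple span PQ.
Simple-span end rotations at P and Q under the given loads:
  at P: point load 34 at a = 2.16: Pab(L + b)/(6LEI) = 71.38/EI
  at Q: point load 34 at a = 2.16: Pab(L + a)/(6LEI) = 60.45/EI
  θ_P0 = 71.38/EI,  θ_Q0 = 60.45/EI
Flexibility coefficients: a unit moment at one end gives L/(3EI) there and L/(6EI) at the far end, so f₁₁ = f₂₂ = 1.917/EI and f₁₂ = f₂₁ = 0.9583/EI.
Compatibility — zero rotation at each built-in end:
  1.917 M_P + 0.9583 M_Q = 71.38
  0.9583 M_P + 1.917 M_Q = 60.45
Solving the pair gives M_P = 28.63 kN·m and M_Q = 17.22 kN·m (hogging).

M_P = 28.63 kN·m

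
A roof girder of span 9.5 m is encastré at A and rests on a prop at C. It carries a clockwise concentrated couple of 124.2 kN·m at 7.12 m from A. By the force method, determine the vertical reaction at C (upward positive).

Take the reaction at C as the redundant and release it; the primary structure is a cantilever fixed at A.
Deflection at C on the released cantilever, summing each load's contribution:
  clockwise couple 124.2 at a = 7.12: M₀a(2L − a)/(2EI) = 5253/EI
Flexibility coefficient — unit upward force at C: δ_{CC} = L³/(3EI) = 285.8/EI.
The prop prevents deflection at C: R_C = δ_0/δ_{CC} = 5253/285.8 = 18.38 kN.

R_C = 18.38 kN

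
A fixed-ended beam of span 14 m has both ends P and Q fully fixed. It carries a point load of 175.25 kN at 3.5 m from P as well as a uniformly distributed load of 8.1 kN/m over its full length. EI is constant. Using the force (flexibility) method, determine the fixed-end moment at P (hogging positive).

M_P = 477.3 kN·m

Release both end moments; the primary structure is a simply-supported span PQ with redundants M_P and M_Q.
Simple-span end rotations at P and Q under the given loads:
  at P: point load 175.25 at a = 3.5: Pab(L + b)/(6LEI) = 1878/EI
  at Q: point load 175.25 at a = 3.5: Pab(L + a)/(6LEI) = 1342/EI
  at P: UDL 8.1: wL³/(24EI) = 926.1/EI
  at Q: UDL 8.1: wL³/(24EI) = 926.1/EI
  θ_P0 = 2805/EI,  θ_Q0 = 2268/EI
Flexibility coefficients: a unit moment at one end gives L/(3EI) there and L/(6EI) at the far end, so f₁₁ = f₂₂ = 4.667/EI and f₁₂ = f₂₁ = 2.333/EI.
Compatibility — zero rotation at each built-in end:
  4.667 M_P + 2.333 M_Q = 2805
  2.333 M_P + 4.667 M_Q = 2268
Solving the pair gives M_P = 477.3 kN·m and M_Q = 247.3 kN·m (hogging).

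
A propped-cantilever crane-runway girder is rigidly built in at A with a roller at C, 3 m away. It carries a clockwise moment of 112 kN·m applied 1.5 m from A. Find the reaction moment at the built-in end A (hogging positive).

Take the reaction at C as the redundant and release it; the primary structure is a cantilever fixed at A.
Free-end deflection of the primary structure under the applied loading (downward +):
  clockwise couple 112 at a = 1.5: M₀a(2L − a)/(2EI) = 378/EI
Flexibility coefficient — unit upward force at C: δ_{CC} = L³/(3EI) = 9/EI.
Compatibility at C: δ_0 − R_C·δ_{CC} = 0, so R_C = 378/9 = 42 kN.
Moment equilibrium about A: M_A = Σ(load moments about A) − R_C·L = 112 − 42×3 = -14 kN·m.

M_A = -14 kN·m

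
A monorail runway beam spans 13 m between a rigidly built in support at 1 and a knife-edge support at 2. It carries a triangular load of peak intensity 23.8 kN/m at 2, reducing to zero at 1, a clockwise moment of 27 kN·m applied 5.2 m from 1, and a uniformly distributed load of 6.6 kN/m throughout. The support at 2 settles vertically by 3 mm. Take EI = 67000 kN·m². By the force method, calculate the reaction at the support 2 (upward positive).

R_2 = 119 kN

Choose R_2 as the redundant. The primary structure is the cantilever fixed at 1.
Downward deflection at the released point 2 due to the loads:
  triangular load, peak 23.8 at the free end: 11w₀L⁴/(120EI) = 62311/EI
  clockwise couple 27 at a = 5.2: M₀a(2L − a)/(2EI) = 1460/EI
  UDL 6.6: wL⁴/(8EI) = 23563/EI
  δ_0 = 87334/EI
Tip deflection under a unit load at 2: L³/(3EI) = 732.3/EI.
With EI = 67000 kN·m²: δ_0 = 1.3035 m and δ_{22} = 0.01093 m/kN.
Compatibility — the beam at 2 must follow the support down by 0.003 m: δ_0 − R_2·δ_{22} = 0.003, so R_2 = (1.3035 − 0.003)/0.01093 = 119 kN.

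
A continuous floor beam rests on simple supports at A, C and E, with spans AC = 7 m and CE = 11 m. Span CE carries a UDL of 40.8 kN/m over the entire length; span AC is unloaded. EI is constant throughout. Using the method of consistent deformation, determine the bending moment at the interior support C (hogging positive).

Take M_C as the redundant. Released structure: two simple spans AC and CE with a hinge at C.
Rotations at C on the released spans (each span's end-slope, ×1/EI):
  span CE: UDL 40.8: wL³/(24EI) = 2263/EI
  relative rotation θ_0 = (0 + 2263)/EI = 2263/EI
A unit hogging moment at C produces rotation L₁/(3EI) + L₂/(3EI) = 6/EI.
Compatibility: M_C·(L₁+L₂)/(3EI) = θ_0, giving M_C = 377.1 kN·m (hogging).

M_C = 377.1 kN·m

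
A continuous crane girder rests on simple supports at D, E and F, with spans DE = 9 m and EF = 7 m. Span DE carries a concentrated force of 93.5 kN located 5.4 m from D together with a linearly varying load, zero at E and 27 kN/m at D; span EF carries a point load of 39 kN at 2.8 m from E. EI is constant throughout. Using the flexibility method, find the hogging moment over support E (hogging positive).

Release continuity at E by inserting a hinge; the redundant is the internal moment M_E. The primary structure is two simply-supported spans DE and EF.
End slopes at the hinge E, treating each span as simply supported:
  span DE: point load 93.5 at a = 5.4: Pab(L + a)/(6LEI) = 484.7/EI
  span DE: triangular load, peak 27: 7w₀L³/(360EI) = 382.7/EI
  span EF: point load 39 at a = 2.8: Pab(L + b)/(6LEI) = 122.3/EI
  relative rotation θ_0 = (867.4 + 122.3)/EI = 989.7/EI
A unit hogging moment at E produces rotation L₁/(3EI) + L₂/(3EI) = 5.333/EI.
Slope continuity at E: θ_0 = M_E·5.333/EI, so M_E = 989.7/5.333 = 185.6 kN·m (hogging).

M_E = 185.6 kN·m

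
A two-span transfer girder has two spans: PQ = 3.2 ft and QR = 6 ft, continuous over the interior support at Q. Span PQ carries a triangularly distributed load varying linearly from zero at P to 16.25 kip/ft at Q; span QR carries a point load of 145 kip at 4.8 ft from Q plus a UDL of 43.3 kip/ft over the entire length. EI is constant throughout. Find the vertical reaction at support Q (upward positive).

R_Q = 265.1 kip

Take M_Q as the redundant. Released structure: two simple spans PQ and QR with a hinge at Q.
Rotations at Q on the released spans (each span's end-slope, ×1/EI):
  span PQ: triangular load, peak 16.25: w₀L³/(45EI) = 11.83/EI
  span QR: point load 145 at a = 4.8: Pab(L + b)/(6LEI) = 167/EI
  span QR: UDL 43.3: wL³/(24EI) = 389.7/EI
  relative rotation θ_0 = (11.83 + 556.7)/EI = 568.6/EI
A unit hogging moment at Q produces rotation L₁/(3EI) + L₂/(3EI) = 3.067/EI.
Compatibility: M_Q·(L₁+L₂)/(3EI) = θ_0, giving M_Q = 185.4 kip·ft (hogging).
Span PQ, ΣM about P with M_Q applied at Q: R_Q^{PQ}·3.2 = 55.47 + 185.4, so R_Q^{PQ} = 75.27 kip and R_P = 26 − 75.27 = -49.27 kip.
Span QR, ΣM about R: R_Q^{QR}·6 = 953.4 + 185.4, so R_Q^{QR} = 189.8 kip and R_R = 404.8 − 189.8 = 215 kip.
R_Q = 75.27 + 189.8 = 265.1 kip.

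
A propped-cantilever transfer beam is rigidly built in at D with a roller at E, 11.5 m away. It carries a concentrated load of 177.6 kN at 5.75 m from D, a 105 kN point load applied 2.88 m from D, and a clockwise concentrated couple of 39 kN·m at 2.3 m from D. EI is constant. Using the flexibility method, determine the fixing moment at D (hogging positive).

M_D = 599.2 kN·m

Release the roller at E. Primary structure: cantilever fixed at D.
Downward deflection at the released point E due to the loads:
  point load 177.6 at a = 5.75: Pa²(3L − a)/(6EI) = 28136/EI
  point load 105 at a = 2.88: Pa²(3L − a)/(6EI) = 4590/EI
  clockwise couple 39 at a = 2.3: M₀a(2L − a)/(2EI) = 928.4/EI
  δ_0 = 33654/EI
Flexibility coefficient — unit upward force at E: δ_{EE} = L³/(3EI) = 507/EI.
The prop prevents deflection at E: R_E = δ_0/δ_{EE} = 33654/507 = 66.38 kN.
Moment equilibrium about D: M_D = Σ(load moments about D) − R_E·L = 1363 − 66.38×11.5 = 599.2 kN·m.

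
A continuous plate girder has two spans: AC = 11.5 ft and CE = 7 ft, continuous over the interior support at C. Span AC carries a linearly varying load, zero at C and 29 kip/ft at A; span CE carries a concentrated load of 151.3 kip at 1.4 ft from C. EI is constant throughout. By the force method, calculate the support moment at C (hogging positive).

Take M_C as the redundant. Released structure: two simple spans AC and CE with a hinge at C.
End slopes at the hinge C, treating each span as simply supported:
  span AC: triangular load, peak 29: 7w₀L³/(360EI) = 857.6/EI
  span CE: point load 151.3 at a = 1.4: Pab(L + b)/(6LEI) = 355.9/EI
  relative rotation θ_0 = (857.6 + 355.9)/EI = 1213/EI
A unit hogging moment at C produces rotation L₁/(3EI) + L₂/(3EI) = 6.167/EI.
Compatibility: M_C·(L₁+L₂)/(3EI) = θ_0, giving M_C = 196.8 kip·ft (hogging).

M_C = 196.8 kip·ft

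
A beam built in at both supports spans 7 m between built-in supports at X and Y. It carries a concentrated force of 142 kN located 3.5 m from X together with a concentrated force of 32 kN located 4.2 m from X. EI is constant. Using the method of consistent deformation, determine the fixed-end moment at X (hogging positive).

Take the two fixed-end moments M_X, M_Y as redundants; the released structure is the simple span XY.
End rotations of the released simple span under the applied load (×1/EI):
  at X: point load 142 at a = 3.5: Pab(L + b)/(6LEI) = 434.9/EI
  at Y: point load 142 at a = 3.5: Pab(L + a)/(6LEI) = 434.9/EI
  at X: point load 32 at a = 4.2: Pab(L + b)/(6LEI) = 87.81/EI
  at Y: point load 32 at a = 4.2: Pab(L + a)/(6LEI) = 100.4/EI
  θ_X0 = 522.7/EI,  θ_Y0 = 535.2/EI
Flexibility coefficients: a unit moment at one end gives L/(3EI) there and L/(6EI) at the far end, so f₁₁ = f₂₂ = 2.333/EI and f₁₂ = f₂₁ = 1.167/EI.
Compatibility — zero rotation at each built-in end:
  2.333 M_X + 1.167 M_Y = 522.7
  1.167 M_X + 2.333 M_Y = 535.2
Solving the pair gives M_X = 145.8 kN·m and M_Y = 156.5 kN·m (hogging).

M_X = 145.8 kN·m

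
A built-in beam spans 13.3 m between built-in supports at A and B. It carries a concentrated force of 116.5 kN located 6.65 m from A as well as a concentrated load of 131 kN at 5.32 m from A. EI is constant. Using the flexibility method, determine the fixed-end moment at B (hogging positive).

M_B = 360.9 kN·m

Release both end moments; the primary structure is a simply-supported span AB with redundants M_A and M_B.
End rotations of the released simple span under the applied load (×1/EI):
  at A: point load 116.5 at a = 6.65: Pab(L + b)/(6LEI) = 1288/EI
  at B: point load 116.5 at a = 6.65: Pab(L + a)/(6LEI) = 1288/EI
  at A: point load 131 at a = 5.32: Pab(L + b)/(6LEI) = 1483/EI
  at B: point load 131 at a = 5.32: Pab(L + a)/(6LEI) = 1298/EI
  θ_A0 = 2771/EI,  θ_B0 = 2586/EI
Flexibility coefficients: a unit moment at one end gives L/(3EI) there and L/(6EI) at the far end, so f₁₁ = f₂₂ = 4.433/EI and f₁₂ = f₂₁ = 2.217/EI.
Compatibility — zero rotation at each built-in end:
  4.433 M_A + 2.217 M_B = 2771
  2.217 M_A + 4.433 M_B = 2586
Solving the pair gives M_A = 444.6 kN·m and M_B = 360.9 kN·m (hogging).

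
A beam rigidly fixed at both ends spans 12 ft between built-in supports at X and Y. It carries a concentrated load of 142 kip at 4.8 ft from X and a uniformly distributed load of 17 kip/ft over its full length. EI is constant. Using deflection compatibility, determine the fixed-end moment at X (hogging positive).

Release both end moments; the primary structure is a simply-supported span XY with redundants M_X and M_Y.
Simple-span end rotations at X and Y under the given loads:
  at X: point load 142 at a = 4.8: Pab(L + b)/(6LEI) = 1309/EI
  at Y: point load 142 at a = 4.8: Pab(L + a)/(6LEI) = 1145/EI
  at X: UDL 17: wL³/(24EI) = 1224/EI
  at Y: UDL 17: wL³/(24EI) = 1224/EI
  θ_X0 = 2533/EI,  θ_Y0 = 2369/EI
Flexibility coefficients: a unit moment at one end gives L/(3EI) there and L/(6EI) at the far end, so f₁₁ = f₂₂ = 4/EI and f₁₂ = f₂₁ = 2/EI.
Compatibility — zero rotation at each built-in end:
  4 M_X + 2 M_Y = 2533
  2 M_X + 4 M_Y = 2369
Solving the pair gives M_X = 449.4 kip·ft and M_Y = 367.6 kip·ft (hogging).

M_X = 449.4 kip·ft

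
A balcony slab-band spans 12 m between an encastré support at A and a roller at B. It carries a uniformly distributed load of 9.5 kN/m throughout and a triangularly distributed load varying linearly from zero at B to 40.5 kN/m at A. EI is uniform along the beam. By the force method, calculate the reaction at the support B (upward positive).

R_B = 91.35 kN

Remove the prop at B; the released (primary) structure is a cantilever built in at A.
Free-end deflection of the primary structure under the applied loading (downward +):
  UDL 9.5: wL⁴/(8EI) = 24624/EI
  triangular load, peak 40.5 at the fixed end: w₀L⁴/(30EI) = 27994/EI
  δ_0 = 52618/EI
Tip deflection under a unit load at B: L³/(3EI) = 576/EI.
The prop prevents deflection at B: R_B = δ_0/δ_{BB} = 52618/576 = 91.35 kN.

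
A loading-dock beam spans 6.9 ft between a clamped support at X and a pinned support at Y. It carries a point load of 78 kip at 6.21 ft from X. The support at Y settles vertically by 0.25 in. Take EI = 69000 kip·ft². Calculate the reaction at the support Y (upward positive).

R_Y = 53.21 kip

Remove the prop at Y; the released (primary) structure is a cantilever built in at X.
Downward deflection at the released point Y due to the loads:
  point load 78 at a = 6.21: Pa²(3L − a)/(6EI) = 7264/EI
Flexibility coefficient — unit upward force at Y: δ_{YY} = L³/(3EI) = 109.5/EI.
With EI = 69000 kip·ft²: δ_0 = 0.10528 ft and δ_{YY} = 0.001587 ft/kip.
Compatibility — the beam at Y must follow the support down by 0.02083 ft: δ_0 − R_Y·δ_{YY} = 0.02083, so R_Y = (0.10528 − 0.02083)/0.001587 = 53.21 kip.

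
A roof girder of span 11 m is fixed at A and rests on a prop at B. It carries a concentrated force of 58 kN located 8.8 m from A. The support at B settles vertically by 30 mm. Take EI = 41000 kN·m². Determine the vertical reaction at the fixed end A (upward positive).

R_A = 19.94 kN

Release the roller at B. Primary structure: cantilever fixed at A.
Free-end deflection of the primary structure under the applied loading (downward +):
  point load 58 at a = 8.8: Pa²(3L − a)/(6EI) = 18116/EI
Tip deflection under a unit load at B: L³/(3EI) = 443.7/EI.
With EI = 41000 kN·m²: δ_0 = 0.44185 m and δ_{BB} = 0.010821 m/kN.
Compatibility — the beam at B must follow the support down by 0.03 m: δ_0 − R_B·δ_{BB} = 0.03, so R_B = (0.44185 − 0.03)/0.010821 = 38.06 kN.
Vertical equilibrium: R_A = ΣP − R_B = 58 − 38.06 = 19.94 kN.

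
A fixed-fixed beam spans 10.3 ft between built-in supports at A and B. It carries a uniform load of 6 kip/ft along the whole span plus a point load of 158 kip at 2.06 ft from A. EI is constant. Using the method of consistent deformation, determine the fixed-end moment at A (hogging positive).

Release both end moments; the primary structure is a simply-supported span AB with redundants M_A and M_B.
Simple-span end rotations at A and B under the given loads:
  at A: UDL 6: wL³/(24EI) = 273.2/EI
  at B: UDL 6: wL³/(24EI) = 273.2/EI
  at A: point load 158 at a = 2.06: Pab(L + b)/(6LEI) = 804.6/EI
  at B: point load 158 at a = 2.06: Pab(L + a)/(6LEI) = 536.4/EI
  θ_A0 = 1078/EI,  θ_B0 = 809.6/EI
Flexibility coefficients: a unit moment at one end gives L/(3EI) there and L/(6EI) at the far end, so f₁₁ = f₂₂ = 3.433/EI and f₁₂ = f₂₁ = 1.717/EI.
Compatibility — zero rotation at each built-in end:
  3.433 M_A + 1.717 M_B = 1078
  1.717 M_A + 3.433 M_B = 809.6
Solving the pair gives M_A = 261.4 kip·ft and M_B = 105.1 kip·ft (hogging).

M_A = 261.4 kip·ft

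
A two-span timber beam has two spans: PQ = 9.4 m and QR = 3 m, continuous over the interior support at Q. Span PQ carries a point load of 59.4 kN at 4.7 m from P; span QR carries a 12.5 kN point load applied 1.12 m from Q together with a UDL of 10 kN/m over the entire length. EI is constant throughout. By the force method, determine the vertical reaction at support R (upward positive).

Insert a hinge at Q; M_Q is the redundant, and each span becomes simply supported.
End slopes at the hinge Q, treating each span as simply supported:
  span PQ: point load 59.4 at a = 4.7: Pab(L + a)/(6LEI) = 328/EI
  span QR: point load 12.5 at a = 1.12: Pab(L + b)/(6LEI) = 7.136/EI
  span QR: UDL 10: wL³/(24EI) = 11.25/EI
  relative rotation θ_0 = (328 + 18.39)/EI = 346.4/EI
A unit hogging moment at Q produces rotation L₁/(3EI) + L₂/(3EI) = 4.133/EI.
Slope continuity at Q: θ_0 = M_Q·4.133/EI, so M_Q = 346.4/4.133 = 83.81 kN·m (hogging).
Span QR, ΣM about R: R_Q^{QR}·3 = 68.5 + 83.81, so R_Q^{QR} = 50.77 kN and R_R = 42.5 − 50.77 = -8.271 kN.

R_R = -8.271 kN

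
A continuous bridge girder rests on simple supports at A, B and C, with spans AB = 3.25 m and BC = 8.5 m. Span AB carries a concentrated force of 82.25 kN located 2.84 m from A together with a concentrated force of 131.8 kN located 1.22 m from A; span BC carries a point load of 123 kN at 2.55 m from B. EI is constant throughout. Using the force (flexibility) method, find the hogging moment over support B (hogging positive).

M_B = 161.7 kN·m

Release continuity at B by inserting a hinge; the redundant is the internal moment M_B. The primary structure is two simply-supported spans AB and BC.
Rotations at B on the released spans (each span's end-slope, ×1/EI):
  span AB: point load 82.25 at a = 2.84: Pab(L + a)/(6LEI) = 29.91/EI
  span AB: point load 131.8 at a = 1.22: Pab(L + a)/(6LEI) = 74.82/EI
  span BC: point load 123 at a = 2.55: Pab(L + b)/(6LEI) = 528.8/EI
  relative rotation θ_0 = (104.7 + 528.8)/EI = 633.5/EI
A unit hogging moment at B produces rotation L₁/(3EI) + L₂/(3EI) = 3.917/EI.
Slope continuity at B: θ_0 = M_B·3.917/EI, so M_B = 633.5/3.917 = 161.7 kN·m (hogging).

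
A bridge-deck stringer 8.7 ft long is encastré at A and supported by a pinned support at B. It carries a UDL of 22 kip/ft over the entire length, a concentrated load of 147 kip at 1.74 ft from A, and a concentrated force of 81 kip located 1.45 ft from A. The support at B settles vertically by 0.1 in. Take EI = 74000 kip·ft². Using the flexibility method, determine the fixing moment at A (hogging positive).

Remove the prop at B; the released (primary) structure is a cantilever built in at A.
Downward deflection at the released point B due to the loads:
  UDL 22: wL⁴/(8EI) = 15755/EI
  point load 147 at a = 1.74: Pa²(3L − a)/(6EI) = 1807/EI
  point load 81 at a = 1.45: Pa²(3L − a)/(6EI) = 699.7/EI
  δ_0 = 18261/EI
Tip deflection under a unit load at B: L³/(3EI) = 219.5/EI.
With EI = 74000 kip·ft²: δ_0 = 0.24677 ft and δ_{BB} = 0.002966 ft/kip.
Compatibility — the beam at B must follow the support down by 0.008333 ft: δ_0 − R_B·δ_{BB} = 0.008333, so R_B = (0.24677 − 0.008333)/0.002966 = 80.39 kip.
Moment equilibrium about A: M_A = Σ(load moments about A) − R_B·L = 1206 − 80.39×8.7 = 506.5 kip·ft.

M_A = 506.5 kip·ft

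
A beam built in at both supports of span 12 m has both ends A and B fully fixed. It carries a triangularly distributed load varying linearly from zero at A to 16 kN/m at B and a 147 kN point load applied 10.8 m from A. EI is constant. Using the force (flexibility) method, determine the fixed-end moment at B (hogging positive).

Release both end moments; the primary structure is a simply-supported span AB with redundants M_A and M_B.
Simple-span end rotations at A and B under the given loads:
  at A: triangular load, peak 16: 7w₀L³/(360EI) = 537.6/EI
  at B: triangular load, peak 16: w₀L³/(45EI) = 614.4/EI
  at A: point load 147 at a = 10.8: Pab(L + b)/(6LEI) = 349.3/EI
  at B: point load 147 at a = 10.8: Pab(L + a)/(6LEI) = 603.3/EI
  θ_A0 = 886.9/EI,  θ_B0 = 1218/EI
Flexibility coefficients: a unit moment at one end gives L/(3EI) there and L/(6EI) at the far end, so f₁₁ = f₂₂ = 4/EI and f₁₂ = f₂₁ = 2/EI.
Compatibility — zero rotation at each built-in end:
  4 M_A + 2 M_B = 886.9
  2 M_A + 4 M_B = 1218
Solving the pair gives M_A = 92.68 kN·m and M_B = 258.1 kN·m (hogging).

M_B = 258.1 kN·m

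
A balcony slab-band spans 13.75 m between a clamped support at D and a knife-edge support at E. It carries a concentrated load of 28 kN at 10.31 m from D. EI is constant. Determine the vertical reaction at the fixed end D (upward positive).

Take the reaction at E as the redundant and release it; the primary structure is a cantilever fixed at D.
Deflection at E on the released cantilever, summing each load's contribution:
  point load 28 at a = 10.31: Pa²(3L − a)/(6EI) = 15348/EI
Flexibility coefficient — unit upward force at E: δ_{EE} = L³/(3EI) = 866.5/EI.
Compatibility at E: δ_0 − R_E·δ_{EE} = 0, so R_E = 15348/866.5 = 17.71 kN.
Vertical equilibrium: R_D = ΣP − R_E = 28 − 17.71 = 10.29 kN.

R_D = 10.29 kN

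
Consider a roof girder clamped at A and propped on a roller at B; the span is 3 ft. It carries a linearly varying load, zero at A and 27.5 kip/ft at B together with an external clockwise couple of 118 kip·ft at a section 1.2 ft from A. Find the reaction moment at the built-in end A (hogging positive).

Release the roller at B. Primary structure: cantilever fixed at A.
Deflection at B on the released cantilever, summing each load's contribution:
  triangular load, peak 27.5 at the free end: 11w₀L⁴/(120EI) = 204.2/EI
  clockwise couple 118 at a = 1.2: M₀a(2L − a)/(2EI) = 339.8/EI
  δ_0 = 544/EI
Flexibility coefficient — unit upward force at B: δ_{BB} = L³/(3EI) = 9/EI.
The prop prevents deflection at B: R_B = δ_0/δ_{BB} = 544/9 = 60.45 kip.
Moment equilibrium about A: M_A = Σ(load moments about A) − R_B·L = 200.5 − 60.45×3 = 19.16 kip·ft.

M_A = 19.16 kip·ft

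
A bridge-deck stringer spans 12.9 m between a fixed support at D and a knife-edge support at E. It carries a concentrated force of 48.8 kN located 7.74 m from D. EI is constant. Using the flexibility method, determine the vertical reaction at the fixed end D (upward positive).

R_D = 27.72 kN

Remove the prop at E; the released (primary) structure is a cantilever built in at D.
Downward deflection at the released point E due to the loads:
  point load 48.8 at a = 7.74: Pa²(3L − a)/(6EI) = 15085/EI
Tip deflection under a unit load at E: L³/(3EI) = 715.6/EI.
The prop prevents deflection at E: R_E = δ_0/δ_{EE} = 15085/715.6 = 21.08 kN.
Vertical equilibrium: R_D = ΣP − R_E = 48.8 − 21.08 = 27.72 kN.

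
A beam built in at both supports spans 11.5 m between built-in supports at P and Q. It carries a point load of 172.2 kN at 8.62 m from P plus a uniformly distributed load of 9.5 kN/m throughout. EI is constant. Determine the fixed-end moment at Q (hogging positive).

Take the two fixed-end moments M_P, M_Q as redundants; the released structure is the simple span PQ.
Simple-span end rotations at P and Q under the given loads:
  at P: point load 172.2 at a = 8.62: Pab(L + b)/(6LEI) = 890.9/EI
  at Q: point load 172.2 at a = 8.62: Pab(L + a)/(6LEI) = 1247/EI
  at P: UDL 9.5: wL³/(24EI) = 602/EI
  at Q: UDL 9.5: wL³/(24EI) = 602/EI
  θ_P0 = 1493/EI,  θ_Q0 = 1849/EI
Flexibility coefficients: a unit moment at one end gives L/(3EI) there and L/(6EI) at the far end, so f₁₁ = f₂₂ = 3.833/EI and f₁₂ = f₂₁ = 1.917/EI.
Compatibility — zero rotation at each built-in end:
  3.833 M_P + 1.917 M_Q = 1493
  1.917 M_P + 3.833 M_Q = 1849
Solving the pair gives M_P = 197.8 kN·m and M_Q = 383.3 kN·m (hogging).

M_Q = 383.3 kN·m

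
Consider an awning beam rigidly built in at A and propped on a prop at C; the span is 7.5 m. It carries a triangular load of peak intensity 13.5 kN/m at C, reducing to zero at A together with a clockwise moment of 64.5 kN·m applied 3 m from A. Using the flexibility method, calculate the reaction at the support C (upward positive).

R_C = 36.1 kN

Take the reaction at C as the redundant and release it; the primary structure is a cantilever fixed at A.
Downward deflection at the released point C due to the loads:
  triangular load, peak 13.5 at the free end: 11w₀L⁴/(120EI) = 3916/EI
  clockwise couple 64.5 at a = 3: M₀a(2L − a)/(2EI) = 1161/EI
  δ_0 = 5077/EI
Tip deflection under a unit load at C: L³/(3EI) = 140.6/EI.
Compatibility at C: δ_0 − R_C·δ_{CC} = 0, so R_C = 5077/140.6 = 36.1 kN.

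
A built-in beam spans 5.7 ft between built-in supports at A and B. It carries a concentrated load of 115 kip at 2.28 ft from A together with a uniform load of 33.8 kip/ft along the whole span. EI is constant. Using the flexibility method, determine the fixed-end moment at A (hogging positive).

M_A = 185.9 kip·ft

Release both end moments; the primary structure is a simply-supported span AB with redundants M_A and M_B.
End rotations of the released simple span under the applied load (×1/EI):
  at A: point load 115 at a = 2.28: Pab(L + b)/(6LEI) = 239.1/EI
  at B: point load 115 at a = 2.28: Pab(L + a)/(6LEI) = 209.2/EI
  at A: UDL 33.8: wL³/(24EI) = 260.8/EI
  at B: UDL 33.8: wL³/(24EI) = 260.8/EI
  θ_A0 = 499.9/EI,  θ_B0 = 470/EI
Flexibility coefficients: a unit moment at one end gives L/(3EI) there and L/(6EI) at the far end, so f₁₁ = f₂₂ = 1.9/EI and f₁₂ = f₂₁ = 0.95/EI.
Compatibility — zero rotation at each built-in end:
  1.9 M_A + 0.95 M_B = 499.9
  0.95 M_A + 1.9 M_B = 470
Solving the pair gives M_A = 185.9 kip·ft and M_B = 154.4 kip·ft (hogging).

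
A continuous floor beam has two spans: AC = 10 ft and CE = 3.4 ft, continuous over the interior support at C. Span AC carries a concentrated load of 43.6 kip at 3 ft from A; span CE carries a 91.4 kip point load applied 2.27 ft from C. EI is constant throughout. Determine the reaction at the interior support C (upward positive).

Insert a hinge at C; M_C is the redundant, and each span becomes simply supported.
Rotations at C on the released spans (each span's end-slope, ×1/EI):
  span AC: point load 43.6 at a = 3: Pab(L + a)/(6LEI) = 198.4/EI
  span CE: point load 91.4 at a = 2.27: Pab(L + b)/(6LEI) = 52.06/EI
  relative rotation θ_0 = (198.4 + 52.06)/EI = 250.4/EI
A unit hogging moment at C produces rotation L₁/(3EI) + L₂/(3EI) = 4.467/EI.
Slope continuity at C: θ_0 = M_C·4.467/EI, so M_C = 250.4/4.467 = 56.07 kip·ft (hogging).
Span AC, ΣM about A with M_C applied at C: R_C^{AC}·10 = 130.8 + 56.07, so R_C^{AC} = 18.69 kip and R_A = 43.6 − 18.69 = 24.91 kip.
Span CE, ΣM about E: R_C^{CE}·3.4 = 103.3 + 56.07, so R_C^{CE} = 46.87 kip and R_E = 91.4 − 46.87 = 44.53 kip.
R_C = 18.69 + 46.87 = 65.55 kip.

R_C = 65.55 kip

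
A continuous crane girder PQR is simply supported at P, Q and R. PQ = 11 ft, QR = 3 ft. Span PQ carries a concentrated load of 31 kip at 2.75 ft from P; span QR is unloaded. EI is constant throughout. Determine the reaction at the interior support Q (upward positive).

Release continuity at Q by inserting a hinge; the redundant is the internal moment M_Q. The primary structure is two simply-supported spans PQ and QR.
Discontinuity in slope at Q on the released structure — sum the simple-span end rotations:
  span PQ: point load 31 at a = 2.75: Pab(L + a)/(6LEI) = 146.5/EI
  relative rotation θ_0 = (146.5 + 0)/EI = 146.5/EI
A unit hogging moment at Q produces rotation L₁/(3EI) + L₂/(3EI) = 4.667/EI.
Compatibility: M_Q·(L₁+L₂)/(3EI) = θ_0, giving M_Q = 31.4 kip·ft (hogging).
Span PQ, ΣM about P with M_Q applied at Q: R_Q^{PQ}·11 = 85.25 + 31.4, so R_Q^{PQ} = 10.6 kip and R_P = 31 − 10.6 = 20.4 kip.
Span QR, ΣM about R: R_Q^{QR}·3 = 0 + 31.4, so R_Q^{QR} = 10.47 kip and R_R = 0 − 10.47 = -10.47 kip.
R_Q = 10.6 + 10.47 = 21.07 kip.

R_Q = 21.07 kip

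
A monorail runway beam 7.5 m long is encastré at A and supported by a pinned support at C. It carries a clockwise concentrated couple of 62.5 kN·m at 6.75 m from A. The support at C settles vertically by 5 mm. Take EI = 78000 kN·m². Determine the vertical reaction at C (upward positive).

Take the reaction at C as the redundant and release it; the primary structure is a cantilever fixed at A.
Primary-structure tip deflection at C by superposition:
  clockwise couple 62.5 at a = 6.75: M₀a(2L − a)/(2EI) = 1740/EI
Flexibility coefficient — unit upward force at C: δ_{CC} = L³/(3EI) = 140.6/EI.
With EI = 78000 kN·m²: δ_0 = 0.022311 m and δ_{CC} = 0.001803 m/kN.
Compatibility — the beam at C must follow the support down by 0.005 m: δ_0 − R_C·δ_{CC} = 0.005, so R_C = (0.022311 − 0.005)/0.001803 = 9.602 kN.

R_C = 9.602 kN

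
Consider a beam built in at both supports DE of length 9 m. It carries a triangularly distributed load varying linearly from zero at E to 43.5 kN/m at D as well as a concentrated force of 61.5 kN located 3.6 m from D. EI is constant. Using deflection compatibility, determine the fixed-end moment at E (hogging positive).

Release both end moments; the primary structure is a simply-supported span DE with redundants M_D and M_E.
Simple-span end rotations at D and E under the given loads:
  at D: triangular load, peak 43.5: w₀L³/(45EI) = 704.7/EI
  at E: triangular load, peak 43.5: 7w₀L³/(360EI) = 616.6/EI
  at D: point load 61.5 at a = 3.6: Pab(L + b)/(6LEI) = 318.8/EI
  at E: point load 61.5 at a = 3.6: Pab(L + a)/(6LEI) = 279/EI
  θ_D0 = 1024/EI,  θ_E0 = 895.6/EI
Flexibility coefficients: a unit moment at one end gives L/(3EI) there and L/(6EI) at the far end, so f₁₁ = f₂₂ = 3/EI and f₁₂ = f₂₁ = 1.5/EI.
Compatibility — zero rotation at each built-in end:
  3 M_D + 1.5 M_E = 1024
  1.5 M_D + 3 M_E = 895.6
Solving the pair gives M_D = 255.9 kN·m and M_E = 170.6 kN·m (hogging).

M_E = 170.6 kN·m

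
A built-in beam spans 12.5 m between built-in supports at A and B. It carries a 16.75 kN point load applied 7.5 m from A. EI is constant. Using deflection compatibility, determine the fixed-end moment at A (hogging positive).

M_A = 20.1 kN·m

Release both end moments; the primary structure is a simply-supported span AB with redundants M_A and M_B.
Simple-span end rotations at A and B under the given loads:
  at A: point load 16.75 at a = 7.5: Pab(L + b)/(6LEI) = 146.6/EI
  at B: point load 16.75 at a = 7.5: Pab(L + a)/(6LEI) = 167.5/EI
  θ_A0 = 146.6/EI,  θ_B0 = 167.5/EI
Flexibility coefficients: a unit moment at one end gives L/(3EI) there and L/(6EI) at the far end, so f₁₁ = f₂₂ = 4.167/EI and f₁₂ = f₂₁ = 2.083/EI.
Compatibility — zero rotation at each built-in end:
  4.167 M_A + 2.083 M_B = 146.6
  2.083 M_A + 4.167 M_B = 167.5
Solving the pair gives M_A = 20.1 kN·m and M_B = 30.15 kN·m (hogging).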